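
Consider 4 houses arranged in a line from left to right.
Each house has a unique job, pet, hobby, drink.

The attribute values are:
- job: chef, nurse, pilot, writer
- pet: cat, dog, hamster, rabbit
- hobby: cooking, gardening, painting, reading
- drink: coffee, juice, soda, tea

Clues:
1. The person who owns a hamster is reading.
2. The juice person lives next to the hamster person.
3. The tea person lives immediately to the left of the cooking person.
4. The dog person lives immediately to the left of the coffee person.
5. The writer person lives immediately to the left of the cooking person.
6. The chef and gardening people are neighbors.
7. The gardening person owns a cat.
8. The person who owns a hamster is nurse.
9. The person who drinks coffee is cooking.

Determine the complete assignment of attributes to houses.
Solution:

House | Job | Pet | Hobby | Drink
---------------------------------
  1   | writer | dog | painting | tea
  2   | chef | rabbit | cooking | coffee
  3   | pilot | cat | gardening | juice
  4   | nurse | hamster | reading | soda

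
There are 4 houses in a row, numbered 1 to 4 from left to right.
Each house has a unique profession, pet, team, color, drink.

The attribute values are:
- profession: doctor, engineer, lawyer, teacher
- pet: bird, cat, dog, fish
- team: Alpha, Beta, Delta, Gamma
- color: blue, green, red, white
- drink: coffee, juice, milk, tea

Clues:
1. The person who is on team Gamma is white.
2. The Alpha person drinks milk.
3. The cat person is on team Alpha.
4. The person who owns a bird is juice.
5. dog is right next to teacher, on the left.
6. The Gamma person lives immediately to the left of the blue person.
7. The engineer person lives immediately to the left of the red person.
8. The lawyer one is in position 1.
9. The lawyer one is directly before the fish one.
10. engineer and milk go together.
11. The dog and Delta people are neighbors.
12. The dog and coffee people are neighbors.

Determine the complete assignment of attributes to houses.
Solution:

House | Profession | Pet | Team | Color | Drink
-----------------------------------------------
  1   | lawyer | dog | Gamma | white | tea
  2   | teacher | fish | Delta | blue | coffee
  3   | engineer | cat | Alpha | green | milk
  4   | doctor | bird | Beta | red | juice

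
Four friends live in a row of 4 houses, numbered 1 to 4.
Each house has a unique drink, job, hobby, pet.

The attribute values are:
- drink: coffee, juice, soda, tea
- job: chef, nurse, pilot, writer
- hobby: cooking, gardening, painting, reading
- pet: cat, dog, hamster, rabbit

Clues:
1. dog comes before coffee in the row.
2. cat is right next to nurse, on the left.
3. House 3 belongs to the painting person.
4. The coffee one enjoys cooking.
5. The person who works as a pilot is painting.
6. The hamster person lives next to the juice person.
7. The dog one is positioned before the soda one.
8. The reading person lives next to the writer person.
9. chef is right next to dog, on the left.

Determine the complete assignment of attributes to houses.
Solution:

House | Drink | Job | Hobby | Pet
---------------------------------
  1   | tea | chef | reading | hamster
  2   | juice | writer | gardening | dog
  3   | soda | pilot | painting | cat
  4   | coffee | nurse | cooking | rabbit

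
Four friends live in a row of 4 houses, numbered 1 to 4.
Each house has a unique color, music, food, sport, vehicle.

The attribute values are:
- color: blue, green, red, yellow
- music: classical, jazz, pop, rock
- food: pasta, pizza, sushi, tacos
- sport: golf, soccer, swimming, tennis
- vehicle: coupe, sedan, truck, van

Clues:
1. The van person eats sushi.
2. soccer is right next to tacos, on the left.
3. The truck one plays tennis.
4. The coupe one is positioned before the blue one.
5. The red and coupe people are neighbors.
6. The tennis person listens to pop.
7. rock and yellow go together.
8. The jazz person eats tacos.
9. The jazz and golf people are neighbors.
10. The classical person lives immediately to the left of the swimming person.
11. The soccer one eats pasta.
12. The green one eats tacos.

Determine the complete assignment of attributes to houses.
Solution:

House | Color | Music | Food | Sport | Vehicle
----------------------------------------------
  1   | red | classical | pasta | soccer | sedan
  2   | green | jazz | tacos | swimming | coupe
  3   | yellow | rock | sushi | golf | van
  4   | blue | pop | pizza | tennis | truck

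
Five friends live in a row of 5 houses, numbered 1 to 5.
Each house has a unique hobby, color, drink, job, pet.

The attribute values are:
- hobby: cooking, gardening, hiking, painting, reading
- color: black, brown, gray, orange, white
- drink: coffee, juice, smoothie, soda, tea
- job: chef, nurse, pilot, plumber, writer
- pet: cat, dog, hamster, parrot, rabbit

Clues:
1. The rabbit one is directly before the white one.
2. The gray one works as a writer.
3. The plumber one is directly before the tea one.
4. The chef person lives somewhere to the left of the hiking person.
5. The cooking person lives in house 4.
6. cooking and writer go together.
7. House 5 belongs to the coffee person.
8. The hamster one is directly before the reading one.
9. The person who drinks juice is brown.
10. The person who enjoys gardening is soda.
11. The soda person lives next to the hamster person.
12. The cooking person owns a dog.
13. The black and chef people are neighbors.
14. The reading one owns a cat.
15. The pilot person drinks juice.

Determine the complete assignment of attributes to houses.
Solution:

House | Hobby | Color | Drink | Job | Pet
-----------------------------------------
  1   | gardening | black | soda | plumber | rabbit
  2   | painting | white | tea | chef | hamster
  3   | reading | brown | juice | pilot | cat
  4   | cooking | gray | smoothie | writer | dog
  5   | hiking | orange | coffee | nurse | parrot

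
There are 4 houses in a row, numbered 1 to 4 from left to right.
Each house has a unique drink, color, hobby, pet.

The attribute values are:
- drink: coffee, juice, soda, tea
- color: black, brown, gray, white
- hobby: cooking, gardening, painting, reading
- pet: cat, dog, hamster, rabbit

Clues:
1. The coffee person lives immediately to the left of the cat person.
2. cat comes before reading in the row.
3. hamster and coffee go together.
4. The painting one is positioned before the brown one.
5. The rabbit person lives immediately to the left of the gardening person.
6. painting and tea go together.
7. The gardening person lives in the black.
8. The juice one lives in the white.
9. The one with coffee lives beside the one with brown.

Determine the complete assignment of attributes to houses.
Solution:

House | Drink | Color | Hobby | Pet
-----------------------------------
  1   | tea | gray | painting | rabbit
  2   | coffee | black | gardening | hamster
  3   | soda | brown | cooking | cat
  4   | juice | white | reading | dog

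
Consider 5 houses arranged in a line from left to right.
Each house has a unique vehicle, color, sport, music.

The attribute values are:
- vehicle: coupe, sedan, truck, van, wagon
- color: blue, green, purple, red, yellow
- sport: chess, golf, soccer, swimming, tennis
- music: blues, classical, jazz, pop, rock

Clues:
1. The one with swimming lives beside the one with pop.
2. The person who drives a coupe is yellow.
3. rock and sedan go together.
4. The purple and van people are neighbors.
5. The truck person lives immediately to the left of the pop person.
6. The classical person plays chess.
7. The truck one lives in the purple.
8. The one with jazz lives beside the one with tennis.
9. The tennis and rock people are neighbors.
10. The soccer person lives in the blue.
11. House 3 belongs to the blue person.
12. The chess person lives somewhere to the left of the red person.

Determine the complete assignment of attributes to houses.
Solution:

House | Vehicle | Color | Sport | Music
---------------------------------------
  1   | truck | purple | swimming | jazz
  2   | van | green | tennis | pop
  3   | sedan | blue | soccer | rock
  4   | coupe | yellow | chess | classical
  5   | wagon | red | golf | blues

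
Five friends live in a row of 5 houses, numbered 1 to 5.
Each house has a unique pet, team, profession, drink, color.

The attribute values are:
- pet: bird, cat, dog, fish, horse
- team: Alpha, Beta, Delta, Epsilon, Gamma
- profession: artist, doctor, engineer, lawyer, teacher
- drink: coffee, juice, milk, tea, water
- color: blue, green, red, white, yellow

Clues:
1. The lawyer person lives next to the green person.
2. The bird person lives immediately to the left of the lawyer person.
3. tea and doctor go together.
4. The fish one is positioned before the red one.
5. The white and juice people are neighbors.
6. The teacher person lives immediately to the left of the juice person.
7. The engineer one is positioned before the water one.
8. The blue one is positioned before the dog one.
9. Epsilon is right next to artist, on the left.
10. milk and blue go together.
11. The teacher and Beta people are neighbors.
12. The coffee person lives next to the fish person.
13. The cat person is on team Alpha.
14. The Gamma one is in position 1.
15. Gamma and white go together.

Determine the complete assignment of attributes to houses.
Solution:

House | Pet | Team | Profession | Drink | Color
-----------------------------------------------
  1   | bird | Gamma | teacher | coffee | white
  2   | fish | Beta | lawyer | juice | yellow
  3   | cat | Alpha | doctor | tea | green
  4   | horse | Epsilon | engineer | milk | blue
  5   | dog | Delta | artist | water | red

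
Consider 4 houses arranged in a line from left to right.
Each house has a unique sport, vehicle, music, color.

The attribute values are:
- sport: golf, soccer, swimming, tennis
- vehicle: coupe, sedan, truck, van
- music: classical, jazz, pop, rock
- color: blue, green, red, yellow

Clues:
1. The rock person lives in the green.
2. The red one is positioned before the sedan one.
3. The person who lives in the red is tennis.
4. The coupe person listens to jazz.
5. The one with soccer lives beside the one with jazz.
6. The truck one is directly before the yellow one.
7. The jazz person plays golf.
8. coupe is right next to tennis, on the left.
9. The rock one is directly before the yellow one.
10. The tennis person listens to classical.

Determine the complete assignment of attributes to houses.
Solution:

House | Sport | Vehicle | Music | Color
---------------------------------------
  1   | soccer | truck | rock | green
  2   | golf | coupe | jazz | yellow
  3   | tennis | van | classical | red
  4   | swimming | sedan | pop | blue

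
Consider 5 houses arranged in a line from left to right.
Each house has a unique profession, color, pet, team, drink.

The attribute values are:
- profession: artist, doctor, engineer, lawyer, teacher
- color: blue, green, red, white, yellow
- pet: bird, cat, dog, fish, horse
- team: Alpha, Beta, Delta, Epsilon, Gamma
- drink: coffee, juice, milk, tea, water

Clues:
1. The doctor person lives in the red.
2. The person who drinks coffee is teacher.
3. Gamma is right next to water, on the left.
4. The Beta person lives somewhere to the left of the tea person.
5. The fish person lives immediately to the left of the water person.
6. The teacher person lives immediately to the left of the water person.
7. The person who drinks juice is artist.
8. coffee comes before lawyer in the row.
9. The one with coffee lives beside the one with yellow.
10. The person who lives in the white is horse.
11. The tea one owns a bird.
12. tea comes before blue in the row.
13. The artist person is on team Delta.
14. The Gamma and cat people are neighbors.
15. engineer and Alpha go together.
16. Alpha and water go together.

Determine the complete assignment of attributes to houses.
Solution:

House | Profession | Color | Pet | Team | Drink
-----------------------------------------------
  1   | teacher | green | fish | Gamma | coffee
  2   | engineer | yellow | cat | Alpha | water
  3   | lawyer | white | horse | Beta | milk
  4   | doctor | red | bird | Epsilon | tea
  5   | artist | blue | dog | Delta | juice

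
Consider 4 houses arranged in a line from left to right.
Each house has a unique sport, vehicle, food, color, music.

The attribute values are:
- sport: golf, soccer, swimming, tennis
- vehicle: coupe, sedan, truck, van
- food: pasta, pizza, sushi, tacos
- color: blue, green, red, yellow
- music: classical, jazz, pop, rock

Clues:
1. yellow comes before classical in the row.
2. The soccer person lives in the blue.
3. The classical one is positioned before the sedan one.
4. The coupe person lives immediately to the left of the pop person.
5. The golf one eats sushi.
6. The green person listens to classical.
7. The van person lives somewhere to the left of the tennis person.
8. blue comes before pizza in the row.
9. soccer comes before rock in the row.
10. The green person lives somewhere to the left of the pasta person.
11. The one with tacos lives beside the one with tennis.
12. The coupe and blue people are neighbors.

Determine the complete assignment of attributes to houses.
Solution:

House | Sport | Vehicle | Food | Color | Music
----------------------------------------------
  1   | golf | coupe | sushi | yellow | jazz
  2   | soccer | van | tacos | blue | pop
  3   | tennis | truck | pizza | green | classical
  4   | swimming | sedan | pasta | red | rock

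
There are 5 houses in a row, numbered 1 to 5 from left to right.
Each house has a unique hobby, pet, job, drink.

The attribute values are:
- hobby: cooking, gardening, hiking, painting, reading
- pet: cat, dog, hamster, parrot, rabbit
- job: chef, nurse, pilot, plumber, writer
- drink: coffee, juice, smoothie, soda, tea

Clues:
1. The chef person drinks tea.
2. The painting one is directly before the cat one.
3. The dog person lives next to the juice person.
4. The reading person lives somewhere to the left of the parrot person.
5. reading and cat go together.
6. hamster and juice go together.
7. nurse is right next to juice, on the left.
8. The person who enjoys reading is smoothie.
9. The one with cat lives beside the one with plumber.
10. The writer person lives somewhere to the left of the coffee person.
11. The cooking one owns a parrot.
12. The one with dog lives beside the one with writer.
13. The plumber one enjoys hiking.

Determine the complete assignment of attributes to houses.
Solution:

House | Hobby | Pet | Job | Drink
---------------------------------
  1   | gardening | dog | nurse | soda
  2   | painting | hamster | writer | juice
  3   | reading | cat | pilot | smoothie
  4   | hiking | rabbit | plumber | coffee
  5   | cooking | parrot | chef | tea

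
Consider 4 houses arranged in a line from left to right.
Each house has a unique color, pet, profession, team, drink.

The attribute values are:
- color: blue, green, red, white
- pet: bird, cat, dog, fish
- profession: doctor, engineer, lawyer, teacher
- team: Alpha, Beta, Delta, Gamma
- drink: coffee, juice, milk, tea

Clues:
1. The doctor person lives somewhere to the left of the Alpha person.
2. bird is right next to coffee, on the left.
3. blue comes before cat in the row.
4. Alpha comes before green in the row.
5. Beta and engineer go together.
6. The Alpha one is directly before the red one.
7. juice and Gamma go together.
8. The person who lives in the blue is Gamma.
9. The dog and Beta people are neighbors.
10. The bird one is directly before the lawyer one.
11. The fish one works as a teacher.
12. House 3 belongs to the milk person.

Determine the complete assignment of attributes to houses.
Solution:

House | Color | Pet | Profession | Team | Drink
-----------------------------------------------
  1   | blue | bird | doctor | Gamma | juice
  2   | white | dog | lawyer | Alpha | coffee
  3   | red | cat | engineer | Beta | milk
  4   | green | fish | teacher | Delta | tea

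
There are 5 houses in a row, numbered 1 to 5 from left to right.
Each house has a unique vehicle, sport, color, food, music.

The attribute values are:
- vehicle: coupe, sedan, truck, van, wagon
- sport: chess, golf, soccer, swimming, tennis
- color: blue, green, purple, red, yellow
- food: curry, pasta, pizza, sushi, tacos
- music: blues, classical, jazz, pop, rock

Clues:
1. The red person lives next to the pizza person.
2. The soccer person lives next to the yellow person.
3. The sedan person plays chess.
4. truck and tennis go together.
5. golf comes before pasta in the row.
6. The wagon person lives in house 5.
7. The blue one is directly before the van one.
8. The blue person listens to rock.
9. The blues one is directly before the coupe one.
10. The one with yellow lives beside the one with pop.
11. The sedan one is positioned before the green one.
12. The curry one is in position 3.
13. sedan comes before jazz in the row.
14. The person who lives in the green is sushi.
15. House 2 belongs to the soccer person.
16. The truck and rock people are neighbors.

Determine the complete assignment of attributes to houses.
Solution:

House | Vehicle | Sport | Color | Food | Music
----------------------------------------------
  1   | truck | tennis | red | tacos | blues
  2   | coupe | soccer | blue | pizza | rock
  3   | van | golf | yellow | curry | classical
  4   | sedan | chess | purple | pasta | pop
  5   | wagon | swimming | green | sushi | jazz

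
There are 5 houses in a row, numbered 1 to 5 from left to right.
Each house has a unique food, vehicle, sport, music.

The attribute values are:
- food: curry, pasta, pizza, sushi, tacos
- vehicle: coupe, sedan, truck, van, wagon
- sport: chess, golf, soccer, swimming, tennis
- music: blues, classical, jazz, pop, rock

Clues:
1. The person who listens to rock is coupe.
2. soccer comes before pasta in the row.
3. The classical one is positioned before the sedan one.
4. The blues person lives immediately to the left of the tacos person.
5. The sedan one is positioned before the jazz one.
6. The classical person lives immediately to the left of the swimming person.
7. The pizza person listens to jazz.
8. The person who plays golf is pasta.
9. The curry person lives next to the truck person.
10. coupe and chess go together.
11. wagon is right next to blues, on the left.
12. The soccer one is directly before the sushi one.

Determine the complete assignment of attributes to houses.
Solution:

House | Food | Vehicle | Sport | Music
--------------------------------------
  1   | curry | wagon | soccer | classical
  2   | sushi | truck | swimming | blues
  3   | tacos | coupe | chess | rock
  4   | pasta | sedan | golf | pop
  5   | pizza | van | tennis | jazz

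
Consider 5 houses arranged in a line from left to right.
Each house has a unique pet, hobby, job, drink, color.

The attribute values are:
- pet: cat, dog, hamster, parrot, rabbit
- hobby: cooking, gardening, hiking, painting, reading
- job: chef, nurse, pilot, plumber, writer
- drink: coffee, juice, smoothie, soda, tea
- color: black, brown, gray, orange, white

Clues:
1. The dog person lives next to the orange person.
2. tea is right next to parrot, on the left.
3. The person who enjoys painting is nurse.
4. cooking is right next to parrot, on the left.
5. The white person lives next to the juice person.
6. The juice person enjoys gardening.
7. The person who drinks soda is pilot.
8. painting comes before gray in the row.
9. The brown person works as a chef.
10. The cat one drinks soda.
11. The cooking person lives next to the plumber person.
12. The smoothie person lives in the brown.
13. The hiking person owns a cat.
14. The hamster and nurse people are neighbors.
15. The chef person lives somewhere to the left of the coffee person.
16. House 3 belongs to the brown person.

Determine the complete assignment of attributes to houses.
Solution:

House | Pet | Hobby | Job | Drink | Color
-----------------------------------------
  1   | dog | cooking | writer | tea | white
  2   | parrot | gardening | plumber | juice | orange
  3   | hamster | reading | chef | smoothie | brown
  4   | rabbit | painting | nurse | coffee | black
  5   | cat | hiking | pilot | soda | gray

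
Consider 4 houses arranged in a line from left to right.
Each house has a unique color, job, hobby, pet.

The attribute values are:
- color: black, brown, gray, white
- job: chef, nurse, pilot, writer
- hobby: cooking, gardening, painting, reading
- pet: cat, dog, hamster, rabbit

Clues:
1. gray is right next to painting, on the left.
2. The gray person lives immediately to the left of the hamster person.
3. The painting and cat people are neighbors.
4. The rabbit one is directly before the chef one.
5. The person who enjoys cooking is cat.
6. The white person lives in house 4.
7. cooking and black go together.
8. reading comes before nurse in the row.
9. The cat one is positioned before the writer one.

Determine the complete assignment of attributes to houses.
Solution:

House | Color | Job | Hobby | Pet
---------------------------------
  1   | gray | pilot | reading | rabbit
  2   | brown | chef | painting | hamster
  3   | black | nurse | cooking | cat
  4   | white | writer | gardening | dog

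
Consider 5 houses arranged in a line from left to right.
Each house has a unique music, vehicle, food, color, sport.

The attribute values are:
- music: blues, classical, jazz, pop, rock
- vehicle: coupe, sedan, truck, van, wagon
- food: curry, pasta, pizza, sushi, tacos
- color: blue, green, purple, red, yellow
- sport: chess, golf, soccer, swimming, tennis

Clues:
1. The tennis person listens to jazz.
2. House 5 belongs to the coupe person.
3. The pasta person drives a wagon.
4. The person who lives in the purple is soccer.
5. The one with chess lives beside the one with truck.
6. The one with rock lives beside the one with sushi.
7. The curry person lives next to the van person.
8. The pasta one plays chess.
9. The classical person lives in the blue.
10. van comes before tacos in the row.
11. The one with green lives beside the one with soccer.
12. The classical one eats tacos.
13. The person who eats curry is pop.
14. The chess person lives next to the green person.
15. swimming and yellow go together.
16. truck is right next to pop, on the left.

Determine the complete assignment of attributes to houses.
Solution:

House | Music | Vehicle | Food | Color | Sport
----------------------------------------------
  1   | rock | wagon | pasta | red | chess
  2   | jazz | truck | sushi | green | tennis
  3   | pop | sedan | curry | purple | soccer
  4   | blues | van | pizza | yellow | swimming
  5   | classical | coupe | tacos | blue | golf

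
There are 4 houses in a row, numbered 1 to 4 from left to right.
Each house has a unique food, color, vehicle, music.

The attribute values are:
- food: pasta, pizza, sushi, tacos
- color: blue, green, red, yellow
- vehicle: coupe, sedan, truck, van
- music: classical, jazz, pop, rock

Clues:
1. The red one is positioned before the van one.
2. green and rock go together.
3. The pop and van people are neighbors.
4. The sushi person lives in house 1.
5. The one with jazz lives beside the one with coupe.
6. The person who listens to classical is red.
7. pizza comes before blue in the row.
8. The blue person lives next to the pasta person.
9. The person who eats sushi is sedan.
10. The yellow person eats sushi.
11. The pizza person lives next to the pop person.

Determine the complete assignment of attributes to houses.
Solution:

House | Food | Color | Vehicle | Music
--------------------------------------
  1   | sushi | yellow | sedan | jazz
  2   | pizza | red | coupe | classical
  3   | tacos | blue | truck | pop
  4   | pasta | green | van | rock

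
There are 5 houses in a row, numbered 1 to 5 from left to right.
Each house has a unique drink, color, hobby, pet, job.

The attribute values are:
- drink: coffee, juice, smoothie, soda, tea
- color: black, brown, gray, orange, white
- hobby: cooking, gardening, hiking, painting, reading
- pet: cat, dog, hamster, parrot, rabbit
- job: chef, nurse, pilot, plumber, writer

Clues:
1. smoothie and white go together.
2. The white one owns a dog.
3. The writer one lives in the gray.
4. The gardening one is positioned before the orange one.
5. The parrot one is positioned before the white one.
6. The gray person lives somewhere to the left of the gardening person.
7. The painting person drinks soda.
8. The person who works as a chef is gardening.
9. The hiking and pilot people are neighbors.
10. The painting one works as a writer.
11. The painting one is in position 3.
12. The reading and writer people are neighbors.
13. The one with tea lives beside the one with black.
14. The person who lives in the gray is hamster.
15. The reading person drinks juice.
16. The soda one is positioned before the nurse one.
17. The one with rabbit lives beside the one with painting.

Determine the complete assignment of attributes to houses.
Solution:

House | Drink | Color | Hobby | Pet | Job
-----------------------------------------
  1   | tea | brown | hiking | parrot | plumber
  2   | juice | black | reading | rabbit | pilot
  3   | soda | gray | painting | hamster | writer
  4   | smoothie | white | gardening | dog | chef
  5   | coffee | orange | cooking | cat | nurse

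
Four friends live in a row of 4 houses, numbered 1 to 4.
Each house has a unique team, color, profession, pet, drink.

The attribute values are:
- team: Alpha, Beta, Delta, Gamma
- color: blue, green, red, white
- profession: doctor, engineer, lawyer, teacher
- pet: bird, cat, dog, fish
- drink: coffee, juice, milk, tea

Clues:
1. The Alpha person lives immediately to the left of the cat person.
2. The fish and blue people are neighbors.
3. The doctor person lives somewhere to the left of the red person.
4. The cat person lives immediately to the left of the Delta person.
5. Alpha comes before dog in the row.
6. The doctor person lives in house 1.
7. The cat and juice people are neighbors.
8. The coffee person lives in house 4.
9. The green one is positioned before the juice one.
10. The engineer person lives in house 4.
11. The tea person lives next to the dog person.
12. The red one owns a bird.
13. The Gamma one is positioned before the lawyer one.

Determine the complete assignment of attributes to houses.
Solution:

House | Team | Color | Profession | Pet | Drink
-----------------------------------------------
  1   | Alpha | green | doctor | fish | milk
  2   | Gamma | blue | teacher | cat | tea
  3   | Delta | white | lawyer | dog | juice
  4   | Beta | red | engineer | bird | coffee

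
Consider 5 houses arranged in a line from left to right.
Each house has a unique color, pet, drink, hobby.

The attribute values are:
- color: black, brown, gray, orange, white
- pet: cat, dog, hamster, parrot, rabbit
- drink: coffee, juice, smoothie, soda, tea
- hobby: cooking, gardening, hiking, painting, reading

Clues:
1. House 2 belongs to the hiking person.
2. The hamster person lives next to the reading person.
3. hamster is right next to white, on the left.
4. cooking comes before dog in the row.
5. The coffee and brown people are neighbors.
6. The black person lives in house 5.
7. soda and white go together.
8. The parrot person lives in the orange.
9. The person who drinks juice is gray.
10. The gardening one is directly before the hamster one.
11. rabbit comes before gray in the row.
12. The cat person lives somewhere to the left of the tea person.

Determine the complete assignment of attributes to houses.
Solution:

House | Color | Pet | Drink | Hobby
-----------------------------------
  1   | orange | parrot | coffee | gardening
  2   | brown | hamster | smoothie | hiking
  3   | white | rabbit | soda | reading
  4   | gray | cat | juice | cooking
  5   | black | dog | tea | painting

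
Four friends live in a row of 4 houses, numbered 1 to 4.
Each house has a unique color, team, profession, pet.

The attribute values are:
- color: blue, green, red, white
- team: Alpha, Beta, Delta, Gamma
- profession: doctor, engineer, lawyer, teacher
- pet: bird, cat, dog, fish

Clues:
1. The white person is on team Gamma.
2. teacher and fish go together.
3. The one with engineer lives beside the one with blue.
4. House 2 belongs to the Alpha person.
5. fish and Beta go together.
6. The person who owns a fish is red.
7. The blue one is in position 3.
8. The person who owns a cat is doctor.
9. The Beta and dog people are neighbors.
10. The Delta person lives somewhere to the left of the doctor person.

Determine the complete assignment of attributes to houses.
Solution:

House | Color | Team | Profession | Pet
---------------------------------------
  1   | red | Beta | teacher | fish
  2   | green | Alpha | engineer | dog
  3   | blue | Delta | lawyer | bird
  4   | white | Gamma | doctor | cat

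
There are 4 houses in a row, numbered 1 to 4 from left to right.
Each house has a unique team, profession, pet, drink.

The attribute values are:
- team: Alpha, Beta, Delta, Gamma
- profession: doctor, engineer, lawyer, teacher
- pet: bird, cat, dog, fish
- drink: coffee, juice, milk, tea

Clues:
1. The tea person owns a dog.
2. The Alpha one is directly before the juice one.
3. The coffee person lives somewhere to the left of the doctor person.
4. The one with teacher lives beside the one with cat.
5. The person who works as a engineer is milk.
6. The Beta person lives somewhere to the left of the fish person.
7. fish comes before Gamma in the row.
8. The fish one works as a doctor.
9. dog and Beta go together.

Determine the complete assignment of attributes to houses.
Solution:

House | Team | Profession | Pet | Drink
---------------------------------------
  1   | Beta | teacher | dog | tea
  2   | Alpha | lawyer | cat | coffee
  3   | Delta | doctor | fish | juice
  4   | Gamma | engineer | bird | milk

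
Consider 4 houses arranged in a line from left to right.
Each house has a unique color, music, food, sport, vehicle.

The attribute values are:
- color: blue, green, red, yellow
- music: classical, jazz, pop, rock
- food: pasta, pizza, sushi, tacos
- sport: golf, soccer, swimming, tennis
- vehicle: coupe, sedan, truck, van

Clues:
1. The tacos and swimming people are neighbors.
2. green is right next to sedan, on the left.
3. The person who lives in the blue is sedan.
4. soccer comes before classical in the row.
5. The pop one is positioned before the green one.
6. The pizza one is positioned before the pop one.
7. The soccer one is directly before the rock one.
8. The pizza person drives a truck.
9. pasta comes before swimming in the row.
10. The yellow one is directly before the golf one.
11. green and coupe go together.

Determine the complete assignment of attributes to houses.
Solution:

House | Color | Music | Food | Sport | Vehicle
----------------------------------------------
  1   | red | jazz | pizza | tennis | truck
  2   | yellow | pop | pasta | soccer | van
  3   | green | rock | tacos | golf | coupe
  4   | blue | classical | sushi | swimming | sedan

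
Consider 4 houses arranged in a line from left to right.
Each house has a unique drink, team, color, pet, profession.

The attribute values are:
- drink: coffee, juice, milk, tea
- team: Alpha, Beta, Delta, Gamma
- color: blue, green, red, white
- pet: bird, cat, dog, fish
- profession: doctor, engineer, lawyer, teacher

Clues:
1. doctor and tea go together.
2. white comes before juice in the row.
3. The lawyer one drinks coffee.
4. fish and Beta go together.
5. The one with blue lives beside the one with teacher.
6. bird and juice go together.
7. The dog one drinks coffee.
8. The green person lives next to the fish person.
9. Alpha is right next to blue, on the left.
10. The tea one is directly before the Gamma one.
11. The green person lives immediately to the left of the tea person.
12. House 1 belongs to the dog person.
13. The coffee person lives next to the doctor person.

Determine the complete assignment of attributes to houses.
Solution:

House | Drink | Team | Color | Pet | Profession
-----------------------------------------------
  1   | coffee | Alpha | green | dog | lawyer
  2   | tea | Beta | blue | fish | doctor
  3   | milk | Gamma | white | cat | teacher
  4   | juice | Delta | red | bird | engineer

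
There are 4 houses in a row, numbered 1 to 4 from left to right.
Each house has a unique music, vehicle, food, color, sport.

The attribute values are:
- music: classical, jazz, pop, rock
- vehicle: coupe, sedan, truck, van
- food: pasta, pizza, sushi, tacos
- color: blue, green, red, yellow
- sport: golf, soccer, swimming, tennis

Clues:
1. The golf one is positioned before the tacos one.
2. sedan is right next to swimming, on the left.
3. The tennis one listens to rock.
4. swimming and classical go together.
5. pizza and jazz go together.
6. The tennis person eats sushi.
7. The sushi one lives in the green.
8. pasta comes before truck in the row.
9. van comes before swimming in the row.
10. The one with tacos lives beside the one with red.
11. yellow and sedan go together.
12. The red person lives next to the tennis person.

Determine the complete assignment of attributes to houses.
Solution:

House | Music | Vehicle | Food | Color | Sport
----------------------------------------------
  1   | jazz | van | pizza | blue | golf
  2   | pop | sedan | tacos | yellow | soccer
  3   | classical | coupe | pasta | red | swimming
  4   | rock | truck | sushi | green | tennis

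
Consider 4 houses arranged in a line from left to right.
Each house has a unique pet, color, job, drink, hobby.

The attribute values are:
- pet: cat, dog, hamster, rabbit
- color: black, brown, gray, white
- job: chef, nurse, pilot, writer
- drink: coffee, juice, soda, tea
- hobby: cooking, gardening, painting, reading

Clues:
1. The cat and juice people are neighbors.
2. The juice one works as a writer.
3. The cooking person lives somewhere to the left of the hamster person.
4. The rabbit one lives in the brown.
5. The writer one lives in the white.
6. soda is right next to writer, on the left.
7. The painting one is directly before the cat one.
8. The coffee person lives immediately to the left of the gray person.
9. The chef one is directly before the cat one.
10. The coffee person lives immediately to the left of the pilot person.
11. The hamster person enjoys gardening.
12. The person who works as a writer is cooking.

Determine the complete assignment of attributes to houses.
Solution:

House | Pet | Color | Job | Drink | Hobby
-----------------------------------------
  1   | rabbit | brown | chef | coffee | painting
  2   | cat | gray | pilot | soda | reading
  3   | dog | white | writer | juice | cooking
  4   | hamster | black | nurse | tea | gardening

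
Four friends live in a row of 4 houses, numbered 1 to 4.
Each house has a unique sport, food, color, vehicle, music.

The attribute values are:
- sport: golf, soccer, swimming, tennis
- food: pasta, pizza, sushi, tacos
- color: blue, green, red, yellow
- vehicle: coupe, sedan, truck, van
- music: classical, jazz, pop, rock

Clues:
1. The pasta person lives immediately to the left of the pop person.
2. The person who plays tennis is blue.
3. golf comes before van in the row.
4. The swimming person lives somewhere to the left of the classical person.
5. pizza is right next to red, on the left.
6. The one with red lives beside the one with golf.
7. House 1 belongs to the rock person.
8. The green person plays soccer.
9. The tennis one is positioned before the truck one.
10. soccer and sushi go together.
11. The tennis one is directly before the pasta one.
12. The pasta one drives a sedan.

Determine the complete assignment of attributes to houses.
Solution:

House | Sport | Food | Color | Vehicle | Music
----------------------------------------------
  1   | tennis | pizza | blue | coupe | rock
  2   | swimming | pasta | red | sedan | jazz
  3   | golf | tacos | yellow | truck | pop
  4   | soccer | sushi | green | van | classical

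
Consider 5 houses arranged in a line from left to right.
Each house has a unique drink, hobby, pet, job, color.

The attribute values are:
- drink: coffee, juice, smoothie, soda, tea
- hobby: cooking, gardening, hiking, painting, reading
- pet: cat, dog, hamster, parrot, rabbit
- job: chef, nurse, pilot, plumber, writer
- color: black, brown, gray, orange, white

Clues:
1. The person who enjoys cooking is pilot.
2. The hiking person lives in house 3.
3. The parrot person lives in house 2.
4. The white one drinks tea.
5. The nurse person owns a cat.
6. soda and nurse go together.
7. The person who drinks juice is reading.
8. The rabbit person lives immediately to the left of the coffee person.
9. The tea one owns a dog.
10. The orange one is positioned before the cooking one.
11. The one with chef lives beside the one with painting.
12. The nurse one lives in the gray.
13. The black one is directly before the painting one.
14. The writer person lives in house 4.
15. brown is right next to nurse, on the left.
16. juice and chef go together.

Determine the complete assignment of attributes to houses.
Solution:

House | Drink | Hobby | Pet | Job | Color
-----------------------------------------
  1   | juice | reading | rabbit | chef | black
  2   | coffee | painting | parrot | plumber | brown
  3   | soda | hiking | cat | nurse | gray
  4   | smoothie | gardening | hamster | writer | orange
  5   | tea | cooking | dog | pilot | white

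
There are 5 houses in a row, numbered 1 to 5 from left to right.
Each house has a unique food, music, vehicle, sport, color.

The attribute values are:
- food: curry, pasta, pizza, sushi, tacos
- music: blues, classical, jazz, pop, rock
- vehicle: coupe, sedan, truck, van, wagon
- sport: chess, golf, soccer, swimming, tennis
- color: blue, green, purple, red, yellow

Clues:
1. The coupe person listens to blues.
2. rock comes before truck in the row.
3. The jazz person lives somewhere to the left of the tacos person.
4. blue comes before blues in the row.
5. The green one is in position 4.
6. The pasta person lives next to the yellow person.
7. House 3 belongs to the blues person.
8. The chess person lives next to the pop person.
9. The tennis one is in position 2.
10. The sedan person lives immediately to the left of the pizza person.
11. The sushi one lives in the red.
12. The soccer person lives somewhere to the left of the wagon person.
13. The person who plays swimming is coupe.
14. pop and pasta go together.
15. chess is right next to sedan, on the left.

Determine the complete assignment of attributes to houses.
Solution:

House | Food | Music | Vehicle | Sport | Color
----------------------------------------------
  1   | sushi | rock | van | chess | red
  2   | pasta | pop | sedan | tennis | blue
  3   | pizza | blues | coupe | swimming | yellow
  4   | curry | jazz | truck | soccer | green
  5   | tacos | classical | wagon | golf | purple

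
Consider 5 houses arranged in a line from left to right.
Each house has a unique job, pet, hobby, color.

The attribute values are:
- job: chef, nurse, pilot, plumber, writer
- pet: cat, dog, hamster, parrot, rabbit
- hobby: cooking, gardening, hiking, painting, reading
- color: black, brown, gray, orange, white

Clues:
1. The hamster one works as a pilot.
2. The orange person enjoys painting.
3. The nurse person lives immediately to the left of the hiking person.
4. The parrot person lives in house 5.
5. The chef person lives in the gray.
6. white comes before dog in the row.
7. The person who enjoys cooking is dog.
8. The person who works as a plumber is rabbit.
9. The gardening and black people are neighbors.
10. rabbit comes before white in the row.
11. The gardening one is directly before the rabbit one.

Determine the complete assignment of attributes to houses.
Solution:

House | Job | Pet | Hobby | Color
---------------------------------
  1   | nurse | cat | gardening | brown
  2   | plumber | rabbit | hiking | black
  3   | pilot | hamster | reading | white
  4   | chef | dog | cooking | gray
  5   | writer | parrot | painting | orange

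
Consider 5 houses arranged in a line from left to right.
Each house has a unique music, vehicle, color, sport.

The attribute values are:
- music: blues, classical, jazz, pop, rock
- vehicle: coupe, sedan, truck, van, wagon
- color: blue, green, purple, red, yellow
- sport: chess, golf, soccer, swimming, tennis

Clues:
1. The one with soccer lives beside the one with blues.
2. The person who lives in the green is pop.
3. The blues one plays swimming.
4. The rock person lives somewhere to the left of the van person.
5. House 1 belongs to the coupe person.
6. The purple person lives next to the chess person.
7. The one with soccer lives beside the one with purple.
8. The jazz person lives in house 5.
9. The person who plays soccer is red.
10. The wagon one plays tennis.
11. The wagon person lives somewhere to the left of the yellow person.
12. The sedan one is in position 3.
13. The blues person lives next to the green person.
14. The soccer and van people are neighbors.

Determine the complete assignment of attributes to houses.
Solution:

House | Music | Vehicle | Color | Sport
---------------------------------------
  1   | rock | coupe | red | soccer
  2   | blues | van | purple | swimming
  3   | pop | sedan | green | chess
  4   | classical | wagon | blue | tennis
  5   | jazz | truck | yellow | golf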